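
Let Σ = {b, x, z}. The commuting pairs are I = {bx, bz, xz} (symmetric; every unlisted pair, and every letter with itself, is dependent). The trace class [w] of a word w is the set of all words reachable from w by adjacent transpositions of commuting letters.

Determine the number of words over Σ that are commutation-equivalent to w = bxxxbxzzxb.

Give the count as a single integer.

drop 0:b onto floor
drop 1:x onto floor
drop 2:x onto {1:x}
drop 3:x onto {2:x}
drop 4:b onto {0:b}
drop 5:x onto {3:x}
drop 6:z onto floor
drop 7:z onto {6:z}
drop 8:x onto {5:x}
drop 9:b onto {4:b}
ground layer = {0:b, 1:x, 6:z}
drop-orders for the pieces not yet dropped (sum over which currently-grounded one goes next):
  1 to go: {7} 1  {8} 1  {9} 1
  2 to go: {4,9} 1  {5,8} 1  {6,7} 1  {7,8} 2  {7,9} 2  {8,9} 2
  3 to go: {0,4,9} 1  {3,5,8} 1  {4,7,9} 3  {4,8,9} 3  {5,7,8} 3  {5,8,9} 3  {6,7,8} 3  {6,7,9} 3  {7,8,9} 6
  4 to go: {0,4,7,9} 4  {0,4,8,9} 4  {2,3,5,8} 1  {3,5,7,8} 4  {3,5,8,9} 4  {4,5,8,9} 6  {4,6,7,9} 6  {4,7,8,9} 12  {5,6,7,8} 6  {5,7,8,9} 12  {6,7,8,9} 12
  5 to go: {0,4,5,8,9} 10  {0,4,6,7,9} 10  {0,4,7,8,9} 20  {1,2,3,5,8} 1  {2,3,5,7,8} 5  {2,3,5,8,9} 5  {3,4,5,8,9} 10  {3,5,6,7,8} 10  {3,5,7,8,9} 20  {4,5,7,8,9} 30  {4,6,7,8,9} 30  {5,6,7,8,9} 30
  6 to go: {0,3,4,5,8,9} 20  {0,4,5,7,8,9} 60  {0,4,6,7,8,9} 60  {1,2,3,5,7,8} 6  {1,2,3,5,8,9} 6  {2,3,4,5,8,9} 15  {2,3,5,6,7,8} 15  {2,3,5,7,8,9} 30  {3,4,5,7,8,9} 60  {3,5,6,7,8,9} 60  {4,5,6,7,8,9} 90
  7 to go: {0,2,3,4,5,8,9} 35  {0,3,4,5,7,8,9} 140  {0,4,5,6,7,8,9} 210  {1,2,3,4,5,8,9} 21  {1,2,3,5,6,7,8} 21  {1,2,3,5,7,8,9} 42  {2,3,4,5,7,8,9} 105  {2,3,5,6,7,8,9} 105  {3,4,5,6,7,8,9} 210
  8 to go: {0,1,2,3,4,5,8,9} 56  {0,2,3,4,5,7,8,9} 280  {0,3,4,5,6,7,8,9} 560  {1,2,3,4,5,7,8,9} 168  {1,2,3,5,6,7,8,9} 168  {2,3,4,5,6,7,8,9} 420
  if 0:b drops first: 756 orders
  if 1:x drops first: 1260 orders
  if 6:z drops first: 504 orders
heap linearizations: 2520

2520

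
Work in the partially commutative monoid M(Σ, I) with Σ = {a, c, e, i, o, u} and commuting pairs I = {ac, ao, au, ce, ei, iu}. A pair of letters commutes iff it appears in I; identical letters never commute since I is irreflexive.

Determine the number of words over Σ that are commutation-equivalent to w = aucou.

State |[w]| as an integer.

#0=a has no predecessor
#1=u has no predecessor
#2=c depends on [1:u]
#3=o depends on [2:c]
#4=u depends on [3:o]
sources: [0:a, 1:u]
N(rest) = Σ N(rest − s) over sources s of rest; N(one piece) = 1:
  size 1 → [0]=1  [4]=1
  size 2 → [0,4]=2  [3,4]=1
  size 3 → [0,3,4]=3  [2,3,4]=1
  first=0(a) contributes 1
  first=1(u) contributes 4
|[w]| = 5

5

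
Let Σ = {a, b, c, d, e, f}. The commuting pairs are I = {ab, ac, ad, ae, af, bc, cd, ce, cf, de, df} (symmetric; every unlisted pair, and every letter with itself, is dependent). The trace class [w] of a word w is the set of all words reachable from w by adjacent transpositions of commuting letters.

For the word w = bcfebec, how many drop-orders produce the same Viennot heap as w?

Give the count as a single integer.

drop 0:b onto floor
drop 1:c onto floor
drop 2:f onto {0:b}
drop 3:e onto {2:f}
drop 4:b onto {3:e}
drop 5:e onto {4:b}
drop 6:c onto {1:c}
ground layer = {0:b, 1:c}
drop-orders for the pieces not yet dropped (sum over which currently-grounded one goes next):
  1 to go: {5} 1  {6} 1
  2 to go: {1,6} 1  {4,5} 1  {5,6} 2
  3 to go: {1,5,6} 3  {3,4,5} 1  {4,5,6} 3
  4 to go: {1,4,5,6} 6  {2,3,4,5} 1  {3,4,5,6} 4
  5 to go: {0,2,3,4,5} 1  {1,3,4,5,6} 10  {2,3,4,5,6} 5
  if 0:b drops first: 15 orders
  if 1:c drops first: 6 orders
heap linearizations: 21

21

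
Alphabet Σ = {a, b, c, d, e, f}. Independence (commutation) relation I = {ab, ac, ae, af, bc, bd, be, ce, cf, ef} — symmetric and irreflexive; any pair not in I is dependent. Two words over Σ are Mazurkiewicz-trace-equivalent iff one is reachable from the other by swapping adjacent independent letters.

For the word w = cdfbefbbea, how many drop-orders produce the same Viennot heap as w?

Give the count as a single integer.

piece 0:c — minimal
piece 1:d rests on {0:c}
piece 2:f rests on {1:d}
piece 3:b rests on {2:f}
piece 4:e rests on {1:d}
piece 5:f rests on {3:b}
piece 6:b rests on {5:f}
piece 7:b rests on {6:b}
piece 8:e rests on {4:e}
piece 9:a rests on {1:d}
minimal pieces: {0:c}
ways to finish when only these pieces remain (= sum over removing one remaining piece with nothing left below it):
  1 left: {7}→1  {8}→1  {9}→1
  2 left: {4,8}→1  {6,7}→1  {7,8}→2  {7,9}→2  {8,9}→2
  3 left: {4,7,8}→3  {4,8,9}→3  {5,6,7}→1  {6,7,8}→3  {6,7,9}→3  {7,8,9}→6
  4 left: {3,5,6,7}→1  {4,6,7,8}→6  {4,7,8,9}→12  {5,6,7,8}→4  {5,6,7,9}→4  {6,7,8,9}→12
  5 left: {2,3,5,6,7}→1  {3,5,6,7,8}→5  {3,5,6,7,9}→5  {4,5,6,7,8}→10  {4,6,7,8,9}→30  {5,6,7,8,9}→20
  6 left: {2,3,5,6,7,8}→6  {2,3,5,6,7,9}→6  {3,4,5,6,7,8}→15  {3,5,6,7,8,9}→30  {4,5,6,7,8,9}→60
  7 left: {2,3,4,5,6,7,8}→21  {2,3,5,6,7,8,9}→42  {3,4,5,6,7,8,9}→105
  8 left: {2,3,4,5,6,7,8,9}→168
  placing 0:c first → 168 extensions

168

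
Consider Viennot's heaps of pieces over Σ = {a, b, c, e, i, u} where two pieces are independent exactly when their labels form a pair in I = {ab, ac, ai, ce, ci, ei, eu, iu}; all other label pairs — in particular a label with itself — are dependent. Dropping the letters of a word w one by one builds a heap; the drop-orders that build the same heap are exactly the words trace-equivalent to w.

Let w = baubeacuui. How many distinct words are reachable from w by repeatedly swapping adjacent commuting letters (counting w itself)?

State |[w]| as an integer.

drop 0:b onto floor
drop 1:a onto floor
drop 2:u onto {0:b, 1:a}
drop 3:b onto {2:u}
drop 4:e onto {3:b}
drop 5:a onto {4:e}
drop 6:c onto {3:b}
drop 7:u onto {5:a, 6:c}
drop 8:u onto {7:u}
drop 9:i onto {3:b}
ground layer = {0:b, 1:a}
drop-orders for the pieces not yet dropped (sum over which currently-grounded one goes next):
  1 to go: {8} 1  {9} 1
  2 to go: {7,8} 1  {8,9} 2
  3 to go: {5,7,8} 1  {6,7,8} 1  {7,8,9} 3
  4 to go: {4,5,7,8} 1  {5,6,7,8} 2  {5,7,8,9} 4  {6,7,8,9} 4
  5 to go: {4,5,6,7,8} 3  {4,5,7,8,9} 5  {5,6,7,8,9} 10
  6 to go: {4,5,6,7,8,9} 18
  7 to go: {3,4,5,6,7,8,9} 18
  8 to go: {2,3,4,5,6,7,8,9} 18
  if 0:b drops first: 18 orders
  if 1:a drops first: 18 orders
heap linearizations: 36

36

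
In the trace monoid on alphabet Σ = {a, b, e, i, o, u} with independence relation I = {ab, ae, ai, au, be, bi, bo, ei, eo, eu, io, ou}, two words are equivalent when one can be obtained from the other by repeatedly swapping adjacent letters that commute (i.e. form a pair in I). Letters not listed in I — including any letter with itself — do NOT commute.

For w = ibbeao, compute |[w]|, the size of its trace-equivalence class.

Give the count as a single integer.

180

#0=i has no predecessor
#1=b has no predecessor
#2=b depends on [1:b]
#3=e has no predecessor
#4=a has no predecessor
#5=o depends on [4:a]
sources: [0:i, 1:b, 3:e, 4:a]
N(rest) = Σ N(rest − s) over sources s of rest; N(one piece) = 1:
  size 1 → [0]=1  [2]=1  [3]=1  [5]=1
  size 2 → [0,2]=2  [0,3]=2  [0,5]=2  [1,2]=1  [2,3]=2  [2,5]=2  [3,5]=2  [4,5]=1
  size 3 → [0,1,2]=3  [0,2,3]=6  [0,2,5]=6  [0,3,5]=6  [0,4,5]=3  [1,2,3]=3  [1,2,5]=3  [2,3,5]=6  [2,4,5]=3  [3,4,5]=3
  size 4 → [0,1,2,3]=12  [0,1,2,5]=12  [0,2,3,5]=24  [0,2,4,5]=12  [0,3,4,5]=12  [1,2,3,5]=12  [1,2,4,5]=6  [2,3,4,5]=12
  first=0(i) contributes 30
  first=1(b) contributes 60
  first=3(e) contributes 30
  first=4(a) contributes 60
|[w]| = 180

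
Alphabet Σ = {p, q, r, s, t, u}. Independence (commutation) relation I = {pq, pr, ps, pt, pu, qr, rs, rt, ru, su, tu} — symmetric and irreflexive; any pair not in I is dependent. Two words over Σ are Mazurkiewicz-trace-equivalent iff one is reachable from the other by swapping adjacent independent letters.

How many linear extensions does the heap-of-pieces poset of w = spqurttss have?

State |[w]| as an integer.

#0=s has no predecessor
#1=p has no predecessor
#2=q depends on [0:s]
#3=u depends on [2:q]
#4=r has no predecessor
#5=t depends on [2:q]
#6=t depends on [5:t]
#7=s depends on [6:t]
#8=s depends on [7:s]
sources: [0:s, 1:p, 4:r]
N(rest) = Σ N(rest − s) over sources s of rest; N(one piece) = 1:
  size 1 → [1]=1  [3]=1  [4]=1  [8]=1
  size 2 → [1,3]=2  [1,4]=2  [1,8]=2  [3,4]=2  [3,8]=2  [4,8]=2  [7,8]=1
  size 3 → [1,3,4]=6  [1,3,8]=6  [1,4,8]=6  [1,7,8]=3  [3,4,8]=6  [3,7,8]=3  [4,7,8]=3  [6,7,8]=1
  size 4 → [1,3,4,8]=24  [1,3,7,8]=12  [1,4,7,8]=12  [1,6,7,8]=4  [3,4,7,8]=12  [3,6,7,8]=4  [4,6,7,8]=4  [5,6,7,8]=1
  size 5 → [1,3,4,7,8]=60  [1,3,6,7,8]=20  [1,4,6,7,8]=20  [1,5,6,7,8]=5  [3,4,6,7,8]=20  [3,5,6,7,8]=5  [4,5,6,7,8]=5
  size 6 → [1,3,4,6,7,8]=120  [1,3,5,6,7,8]=30  [1,4,5,6,7,8]=30  [2,3,5,6,7,8]=5  [3,4,5,6,7,8]=30
  size 7 → [0,2,3,5,6,7,8]=5  [1,2,3,5,6,7,8]=35  [1,3,4,5,6,7,8]=210  [2,3,4,5,6,7,8]=35
  first=0(s) contributes 280
  first=1(p) contributes 40
  first=4(r) contributes 40
|[w]| = 360

360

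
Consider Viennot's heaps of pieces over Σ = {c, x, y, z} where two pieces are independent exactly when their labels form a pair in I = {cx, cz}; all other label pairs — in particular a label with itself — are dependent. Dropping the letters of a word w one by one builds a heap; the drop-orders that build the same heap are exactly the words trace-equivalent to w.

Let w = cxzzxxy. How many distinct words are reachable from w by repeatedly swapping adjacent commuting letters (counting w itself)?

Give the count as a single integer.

piece 0:c — minimal
piece 1:x — minimal
piece 2:z rests on {1:x}
piece 3:z rests on {2:z}
piece 4:x rests on {3:z}
piece 5:x rests on {4:x}
piece 6:y rests on {0:c, 5:x}
minimal pieces: {0:c, 1:x}
ways to finish when only these pieces remain (= sum over removing one remaining piece with nothing left below it):
  1 left: {6}→1
  2 left: {0,6}→1  {5,6}→1
  3 left: {0,5,6}→2  {4,5,6}→1
  4 left: {0,4,5,6}→3  {3,4,5,6}→1
  5 left: {0,3,4,5,6}→4  {2,3,4,5,6}→1
  placing 0:c first → 1 extensions
  placing 1:x first → 5 extensions
total linear extensions = 6

6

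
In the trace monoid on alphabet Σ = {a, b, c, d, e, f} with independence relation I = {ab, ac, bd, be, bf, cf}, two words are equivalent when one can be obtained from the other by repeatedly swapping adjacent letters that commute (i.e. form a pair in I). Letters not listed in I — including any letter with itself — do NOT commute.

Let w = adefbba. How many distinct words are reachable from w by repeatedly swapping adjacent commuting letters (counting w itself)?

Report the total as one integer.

piece 0:a — minimal
piece 1:d rests on {0:a}
piece 2:e rests on {1:d}
piece 3:f rests on {2:e}
piece 4:b — minimal
piece 5:b rests on {4:b}
piece 6:a rests on {3:f}
minimal pieces: {0:a, 4:b}
ways to finish when only these pieces remain (= sum over removing one remaining piece with nothing left below it):
  1 left: {5}→1  {6}→1
  2 left: {3,6}→1  {4,5}→1  {5,6}→2
  3 left: {2,3,6}→1  {3,5,6}→3  {4,5,6}→3
  4 left: {1,2,3,6}→1  {2,3,5,6}→4  {3,4,5,6}→6
  5 left: {0,1,2,3,6}→1  {1,2,3,5,6}→5  {2,3,4,5,6}→10
  placing 0:a first → 15 extensions
  placing 4:b first → 6 extensions
total linear extensions = 21

21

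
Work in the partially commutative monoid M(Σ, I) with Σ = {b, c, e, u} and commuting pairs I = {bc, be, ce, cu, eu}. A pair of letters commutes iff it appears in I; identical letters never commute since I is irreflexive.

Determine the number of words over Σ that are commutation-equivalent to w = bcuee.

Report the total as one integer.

30

piece 0:b — minimal
piece 1:c — minimal
piece 2:u rests on {0:b}
piece 3:e — minimal
piece 4:e rests on {3:e}
minimal pieces: {0:b, 1:c, 3:e}
ways to finish when only these pieces remain (= sum over removing one remaining piece with nothing left below it):
  1 left: {1}→1  {2}→1  {4}→1
  2 left: {0,2}→1  {1,2}→2  {1,4}→2  {2,4}→2  {3,4}→1
  3 left: {0,1,2}→3  {0,2,4}→3  {1,2,4}→6  {1,3,4}→3  {2,3,4}→3
  placing 0:b first → 12 extensions
  placing 1:c first → 6 extensions
  placing 3:e first → 12 extensions
total linear extensions = 30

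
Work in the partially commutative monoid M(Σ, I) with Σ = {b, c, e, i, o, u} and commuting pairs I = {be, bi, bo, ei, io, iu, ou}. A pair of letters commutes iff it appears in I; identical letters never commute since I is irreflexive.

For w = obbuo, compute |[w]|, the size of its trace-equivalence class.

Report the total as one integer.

piece 0:o — minimal
piece 1:b — minimal
piece 2:b rests on {1:b}
piece 3:u rests on {2:b}
piece 4:o rests on {0:o}
minimal pieces: {0:o, 1:b}
ways to finish when only these pieces remain (= sum over removing one remaining piece with nothing left below it):
  1 left: {3}→1  {4}→1
  2 left: {0,4}→1  {2,3}→1  {3,4}→2
  3 left: {0,3,4}→3  {1,2,3}→1  {2,3,4}→3
  placing 0:o first → 4 extensions
  placing 1:b first → 6 extensions
total linear extensions = 10

10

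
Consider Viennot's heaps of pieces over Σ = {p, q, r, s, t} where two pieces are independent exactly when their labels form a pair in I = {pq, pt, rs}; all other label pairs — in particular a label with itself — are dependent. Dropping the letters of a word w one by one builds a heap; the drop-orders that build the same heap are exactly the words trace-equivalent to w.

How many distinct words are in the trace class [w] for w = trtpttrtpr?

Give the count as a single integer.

8

piece 0:t — minimal
piece 1:r rests on {0:t}
piece 2:t rests on {1:r}
piece 3:p rests on {1:r}
piece 4:t rests on {2:t}
piece 5:t rests on {4:t}
piece 6:r rests on {3:p, 5:t}
piece 7:t rests on {6:r}
piece 8:p rests on {6:r}
piece 9:r rests on {7:t, 8:p}
minimal pieces: {0:t}
ways to finish when only these pieces remain (= sum over removing one remaining piece with nothing left below it):
  1 left: {9}→1
  2 left: {7,9}→1  {8,9}→1
  3 left: {7,8,9}→2
  4 left: {6,7,8,9}→2
  5 left: {3,6,7,8,9}→2  {5,6,7,8,9}→2
  6 left: {3,5,6,7,8,9}→4  {4,5,6,7,8,9}→2
  7 left: {2,4,5,6,7,8,9}→2  {3,4,5,6,7,8,9}→6
  8 left: {2,3,4,5,6,7,8,9}→8
  placing 0:t first → 8 extensions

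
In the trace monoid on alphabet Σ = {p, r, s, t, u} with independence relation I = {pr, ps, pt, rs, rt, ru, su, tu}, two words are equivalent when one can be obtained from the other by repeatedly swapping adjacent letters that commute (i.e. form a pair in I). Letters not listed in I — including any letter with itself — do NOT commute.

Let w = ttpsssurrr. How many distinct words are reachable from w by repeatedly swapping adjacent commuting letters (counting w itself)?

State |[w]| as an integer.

#0=t has no predecessor
#1=t depends on [0:t]
#2=p has no predecessor
#3=s depends on [1:t]
#4=s depends on [3:s]
#5=s depends on [4:s]
#6=u depends on [2:p]
#7=r has no predecessor
#8=r depends on [7:r]
#9=r depends on [8:r]
sources: [0:t, 2:p, 7:r]
N(rest) = Σ N(rest − s) over sources s of rest; N(one piece) = 1:
  size 1 → [5]=1  [6]=1  [9]=1
  size 2 → [2,6]=1  [4,5]=1  [5,6]=2  [5,9]=2  [6,9]=2  [8,9]=1
  size 3 → [2,5,6]=3  [2,6,9]=3  [3,4,5]=1  [4,5,6]=3  [4,5,9]=3  [5,6,9]=6  [5,8,9]=3  [6,8,9]=3  [7,8,9]=1
  size 4 → [1,3,4,5]=1  [2,4,5,6]=6  [2,5,6,9]=12  [2,6,8,9]=6  [3,4,5,6]=4  [3,4,5,9]=4  [4,5,6,9]=12  [4,5,8,9]=6  [5,6,8,9]=12  [5,7,8,9]=4  [6,7,8,9]=4
  size 5 → [0,1,3,4,5]=1  [1,3,4,5,6]=5  [1,3,4,5,9]=5  [2,3,4,5,6]=10  [2,4,5,6,9]=30  [2,5,6,8,9]=30  [2,6,7,8,9]=10  [3,4,5,6,9]=20  [3,4,5,8,9]=10  [4,5,6,8,9]=30  [4,5,7,8,9]=10  [5,6,7,8,9]=20
  size 6 → [0,1,3,4,5,6]=6  [0,1,3,4,5,9]=6  [1,2,3,4,5,6]=15  [1,3,4,5,6,9]=30  [1,3,4,5,8,9]=15  [2,3,4,5,6,9]=60  [2,4,5,6,8,9]=90  [2,5,6,7,8,9]=60  [3,4,5,6,8,9]=60  [3,4,5,7,8,9]=20  [4,5,6,7,8,9]=60
  size 7 → [0,1,2,3,4,5,6]=21  [0,1,3,4,5,6,9]=42  [0,1,3,4,5,8,9]=21  [1,2,3,4,5,6,9]=105  [1,3,4,5,6,8,9]=105  [1,3,4,5,7,8,9]=35  [2,3,4,5,6,8,9]=210  [2,4,5,6,7,8,9]=210  [3,4,5,6,7,8,9]=140
  size 8 → [0,1,2,3,4,5,6,9]=168  [0,1,3,4,5,6,8,9]=168  [0,1,3,4,5,7,8,9]=56  [1,2,3,4,5,6,8,9]=420  [1,3,4,5,6,7,8,9]=280  [2,3,4,5,6,7,8,9]=560
  first=0(t) contributes 1260
  first=2(p) contributes 504
  first=7(r) contributes 756
|[w]| = 2520

2520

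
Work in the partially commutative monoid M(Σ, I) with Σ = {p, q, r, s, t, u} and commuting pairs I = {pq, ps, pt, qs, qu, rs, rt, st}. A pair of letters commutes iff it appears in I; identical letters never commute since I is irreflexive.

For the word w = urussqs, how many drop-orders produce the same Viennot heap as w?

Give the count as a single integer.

0(u) covers ∅
1(r) covers 0:u
2(u) covers 1:r
3(s) covers 2:u
4(s) covers 3:s
5(q) covers 1:r
6(s) covers 4:s
floor of heap: 0:u
completions by unplaced set U, small U first (add the entries for U minus each lowest piece of U):
  |U|=1: {5}:1  {6}:1
  |U|=2: {4,6}:1  {5,6}:2
  |U|=3: {3,4,6}:1  {4,5,6}:3
  |U|=4: {2,3,4,6}:1  {3,4,5,6}:4
  |U|=5: {2,3,4,5,6}:5
  start at 0(u): 5

5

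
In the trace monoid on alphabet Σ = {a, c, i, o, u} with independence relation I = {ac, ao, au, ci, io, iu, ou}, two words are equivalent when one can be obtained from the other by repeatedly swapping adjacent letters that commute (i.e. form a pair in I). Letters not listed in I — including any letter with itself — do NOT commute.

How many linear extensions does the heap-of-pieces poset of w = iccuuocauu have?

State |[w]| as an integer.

135

drop 0:i onto floor
drop 1:c onto floor
drop 2:c onto {1:c}
drop 3:u onto {2:c}
drop 4:u onto {3:u}
drop 5:o onto {2:c}
drop 6:c onto {4:u, 5:o}
drop 7:a onto {0:i}
drop 8:u onto {6:c}
drop 9:u onto {8:u}
ground layer = {0:i, 1:c}
drop-orders for the pieces not yet dropped (sum over which currently-grounded one goes next):
  1 to go: {7} 1  {9} 1
  2 to go: {0,7} 1  {7,9} 2  {8,9} 1
  3 to go: {0,7,9} 3  {6,8,9} 1  {7,8,9} 3
  4 to go: {0,7,8,9} 6  {4,6,8,9} 1  {5,6,8,9} 1  {6,7,8,9} 4
  5 to go: {0,6,7,8,9} 10  {3,4,6,8,9} 1  {4,5,6,8,9} 2  {4,6,7,8,9} 5  {5,6,7,8,9} 5
  6 to go: {0,4,6,7,8,9} 15  {0,5,6,7,8,9} 15  {3,4,5,6,8,9} 3  {3,4,6,7,8,9} 6  {4,5,6,7,8,9} 12
  7 to go: {0,3,4,6,7,8,9} 21  {0,4,5,6,7,8,9} 42  {2,3,4,5,6,8,9} 3  {3,4,5,6,7,8,9} 21
  8 to go: {0,3,4,5,6,7,8,9} 84  {1,2,3,4,5,6,8,9} 3  {2,3,4,5,6,7,8,9} 24
  if 0:i drops first: 27 orders
  if 1:c drops first: 108 orders
heap linearizations: 135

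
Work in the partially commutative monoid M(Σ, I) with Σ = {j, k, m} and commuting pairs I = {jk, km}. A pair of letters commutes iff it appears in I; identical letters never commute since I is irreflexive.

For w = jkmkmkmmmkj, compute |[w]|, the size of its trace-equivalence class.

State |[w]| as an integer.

piece 0:j — minimal
piece 1:k — minimal
piece 2:m rests on {0:j}
piece 3:k rests on {1:k}
piece 4:m rests on {2:m}
piece 5:k rests on {3:k}
piece 6:m rests on {4:m}
piece 7:m rests on {6:m}
piece 8:m rests on {7:m}
piece 9:k rests on {5:k}
piece 10:j rests on {8:m}
minimal pieces: {0:j, 1:k}
ways to finish when only these pieces remain (= sum over removing one remaining piece with nothing left below it):
  1 left: {9}→1  {10}→1
  2 left: {5,9}→1  {8,10}→1  {9,10}→2
  3 left: {3,5,9}→1  {5,9,10}→3  {7,8,10}→1  {8,9,10}→3
  4 left: {1,3,5,9}→1  {3,5,9,10}→4  {5,8,9,10}→6  {6,7,8,10}→1  {7,8,9,10}→4
  5 left: {1,3,5,9,10}→5  {3,5,8,9,10}→10  {4,6,7,8,10}→1  {5,7,8,9,10}→10  {6,7,8,9,10}→5
  6 left: {1,3,5,8,9,10}→15  {2,4,6,7,8,10}→1  {3,5,7,8,9,10}→20  {4,6,7,8,9,10}→6  {5,6,7,8,9,10}→15
  7 left: {0,2,4,6,7,8,10}→1  {1,3,5,7,8,9,10}→35  {2,4,6,7,8,9,10}→7  {3,5,6,7,8,9,10}→35  {4,5,6,7,8,9,10}→21
  8 left: {0,2,4,6,7,8,9,10}→8  {1,3,5,6,7,8,9,10}→70  {2,4,5,6,7,8,9,10}→28  {3,4,5,6,7,8,9,10}→56
  9 left: {0,2,4,5,6,7,8,9,10}→36  {1,3,4,5,6,7,8,9,10}→126  {2,3,4,5,6,7,8,9,10}→84
  placing 0:j first → 210 extensions
  placing 1:k first → 120 extensions
total linear extensions = 330

330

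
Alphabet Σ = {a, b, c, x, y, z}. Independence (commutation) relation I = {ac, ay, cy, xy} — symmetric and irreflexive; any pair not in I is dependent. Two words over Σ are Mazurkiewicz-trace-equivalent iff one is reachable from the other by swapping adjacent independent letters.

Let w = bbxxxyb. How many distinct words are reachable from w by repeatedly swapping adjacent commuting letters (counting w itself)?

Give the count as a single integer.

#0=b has no predecessor
#1=b depends on [0:b]
#2=x depends on [1:b]
#3=x depends on [2:x]
#4=x depends on [3:x]
#5=y depends on [1:b]
#6=b depends on [4:x, 5:y]
sources: [0:b]
N(rest) = Σ N(rest − s) over sources s of rest; N(one piece) = 1:
  size 1 → [6]=1
  size 2 → [4,6]=1  [5,6]=1
  size 3 → [3,4,6]=1  [4,5,6]=2
  size 4 → [2,3,4,6]=1  [3,4,5,6]=3
  size 5 → [2,3,4,5,6]=4
  first=0(b) contributes 4

4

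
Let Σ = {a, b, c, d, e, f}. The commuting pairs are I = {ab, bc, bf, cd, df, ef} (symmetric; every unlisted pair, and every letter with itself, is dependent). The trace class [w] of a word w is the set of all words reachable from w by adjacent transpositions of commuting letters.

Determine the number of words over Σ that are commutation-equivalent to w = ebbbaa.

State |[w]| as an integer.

piece 0:e — minimal
piece 1:b rests on {0:e}
piece 2:b rests on {1:b}
piece 3:b rests on {2:b}
piece 4:a rests on {0:e}
piece 5:a rests on {4:a}
minimal pieces: {0:e}
ways to finish when only these pieces remain (= sum over removing one remaining piece with nothing left below it):
  1 left: {3}→1  {5}→1
  2 left: {2,3}→1  {3,5}→2  {4,5}→1
  3 left: {1,2,3}→1  {2,3,5}→3  {3,4,5}→3
  4 left: {1,2,3,5}→4  {2,3,4,5}→6
  placing 0:e first → 10 extensions

10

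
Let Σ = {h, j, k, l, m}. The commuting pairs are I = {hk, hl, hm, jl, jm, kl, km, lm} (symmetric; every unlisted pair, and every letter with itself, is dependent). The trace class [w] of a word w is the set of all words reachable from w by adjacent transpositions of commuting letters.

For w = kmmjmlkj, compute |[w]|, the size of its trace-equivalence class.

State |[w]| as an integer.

280

0(k) covers ∅
1(m) covers ∅
2(m) covers 1:m
3(j) covers 0:k
4(m) covers 2:m
5(l) covers ∅
6(k) covers 3:j
7(j) covers 6:k
floor of heap: 0:k, 1:m, 5:l
completions by unplaced set U, small U first (add the entries for U minus each lowest piece of U):
  |U|=1: {4}:1  {5}:1  {7}:1
  |U|=2: {2,4}:1  {4,5}:2  {4,7}:2  {5,7}:2  {6,7}:1
  |U|=3: {1,2,4}:1  {2,4,5}:3  {2,4,7}:3  {3,6,7}:1  {4,5,7}:6  {4,6,7}:3  {5,6,7}:3
  |U|=4: {0,3,6,7}:1  {1,2,4,5}:4  {1,2,4,7}:4  {2,4,5,7}:12  {2,4,6,7}:6  {3,4,6,7}:4  {3,5,6,7}:4  {4,5,6,7}:12
  |U|=5: {0,3,4,6,7}:5  {0,3,5,6,7}:5  {1,2,4,5,7}:20  {1,2,4,6,7}:10  {2,3,4,6,7}:10  {2,4,5,6,7}:30  {3,4,5,6,7}:20
  |U|=6: {0,2,3,4,6,7}:15  {0,3,4,5,6,7}:30  {1,2,3,4,6,7}:20  {1,2,4,5,6,7}:60  {2,3,4,5,6,7}:60
  start at 0(k): 140
  start at 1(m): 105
  start at 5(l): 35
sum over floor = 280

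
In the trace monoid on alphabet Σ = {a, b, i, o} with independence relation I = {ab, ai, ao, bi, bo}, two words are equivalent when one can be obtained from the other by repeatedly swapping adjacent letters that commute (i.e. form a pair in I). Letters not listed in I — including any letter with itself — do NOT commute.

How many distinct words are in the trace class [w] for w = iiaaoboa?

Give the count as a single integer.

280

piece 0:i — minimal
piece 1:i rests on {0:i}
piece 2:a — minimal
piece 3:a rests on {2:a}
piece 4:o rests on {1:i}
piece 5:b — minimal
piece 6:o rests on {4:o}
piece 7:a rests on {3:a}
minimal pieces: {0:i, 2:a, 5:b}
ways to finish when only these pieces remain (= sum over removing one remaining piece with nothing left below it):
  1 left: {5}→1  {6}→1  {7}→1
  2 left: {3,7}→1  {4,6}→1  {5,6}→2  {5,7}→2  {6,7}→2
  3 left: {1,4,6}→1  {2,3,7}→1  {3,5,7}→3  {3,6,7}→3  {4,5,6}→3  {4,6,7}→3  {5,6,7}→6
  4 left: {0,1,4,6}→1  {1,4,5,6}→4  {1,4,6,7}→4  {2,3,5,7}→4  {2,3,6,7}→4  {3,4,6,7}→6  {3,5,6,7}→12  {4,5,6,7}→12
  5 left: {0,1,4,5,6}→5  {0,1,4,6,7}→5  {1,3,4,6,7}→10  {1,4,5,6,7}→20  {2,3,4,6,7}→10  {2,3,5,6,7}→20  {3,4,5,6,7}→30
  6 left: {0,1,3,4,6,7}→15  {0,1,4,5,6,7}→30  {1,2,3,4,6,7}→20  {1,3,4,5,6,7}→60  {2,3,4,5,6,7}→60
  placing 0:i first → 140 extensions
  placing 2:a first → 105 extensions
  placing 5:b first → 35 extensions
total linear extensions = 280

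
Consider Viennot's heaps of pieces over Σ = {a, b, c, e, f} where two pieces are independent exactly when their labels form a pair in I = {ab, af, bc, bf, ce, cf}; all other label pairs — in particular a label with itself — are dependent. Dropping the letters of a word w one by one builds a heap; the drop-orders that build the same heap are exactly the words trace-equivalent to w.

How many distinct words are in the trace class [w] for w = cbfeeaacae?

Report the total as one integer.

10

#0=c has no predecessor
#1=b has no predecessor
#2=f has no predecessor
#3=e depends on [1:b, 2:f]
#4=e depends on [3:e]
#5=a depends on [0:c, 4:e]
#6=a depends on [5:a]
#7=c depends on [6:a]
#8=a depends on [7:c]
#9=e depends on [8:a]
sources: [0:c, 1:b, 2:f]
N(rest) = Σ N(rest − s) over sources s of rest; N(one piece) = 1:
  size 1 → [9]=1
  size 2 → [8,9]=1
  size 3 → [7,8,9]=1
  size 4 → [6,7,8,9]=1
  size 5 → [5,6,7,8,9]=1
  size 6 → [0,5,6,7,8,9]=1  [4,5,6,7,8,9]=1
  size 7 → [0,4,5,6,7,8,9]=2  [3,4,5,6,7,8,9]=1
  size 8 → [0,3,4,5,6,7,8,9]=3  [1,3,4,5,6,7,8,9]=1  [2,3,4,5,6,7,8,9]=1
  first=0(c) contributes 2
  first=1(b) contributes 4
  first=2(f) contributes 4
|[w]| = 10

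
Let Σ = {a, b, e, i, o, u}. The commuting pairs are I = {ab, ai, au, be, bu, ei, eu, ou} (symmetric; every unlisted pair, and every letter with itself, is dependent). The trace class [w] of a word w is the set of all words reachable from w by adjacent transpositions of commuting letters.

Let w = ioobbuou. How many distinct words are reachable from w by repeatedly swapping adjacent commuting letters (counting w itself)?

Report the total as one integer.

piece 0:i — minimal
piece 1:o rests on {0:i}
piece 2:o rests on {1:o}
piece 3:b rests on {2:o}
piece 4:b rests on {3:b}
piece 5:u rests on {0:i}
piece 6:o rests on {4:b}
piece 7:u rests on {5:u}
minimal pieces: {0:i}
ways to finish when only these pieces remain (= sum over removing one remaining piece with nothing left below it):
  1 left: {6}→1  {7}→1
  2 left: {4,6}→1  {5,7}→1  {6,7}→2
  3 left: {3,4,6}→1  {4,6,7}→3  {5,6,7}→3
  4 left: {2,3,4,6}→1  {3,4,6,7}→4  {4,5,6,7}→6
  5 left: {1,2,3,4,6}→1  {2,3,4,6,7}→5  {3,4,5,6,7}→10
  6 left: {1,2,3,4,6,7}→6  {2,3,4,5,6,7}→15
  placing 0:i first → 21 extensions

21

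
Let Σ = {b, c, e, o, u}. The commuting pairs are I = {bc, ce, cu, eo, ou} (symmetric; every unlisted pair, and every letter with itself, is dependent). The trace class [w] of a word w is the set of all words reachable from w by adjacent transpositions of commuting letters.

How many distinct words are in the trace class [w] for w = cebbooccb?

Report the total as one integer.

drop 0:c onto floor
drop 1:e onto floor
drop 2:b onto {1:e}
drop 3:b onto {2:b}
drop 4:o onto {0:c, 3:b}
drop 5:o onto {4:o}
drop 6:c onto {5:o}
drop 7:c onto {6:c}
drop 8:b onto {5:o}
ground layer = {0:c, 1:e}
drop-orders for the pieces not yet dropped (sum over which currently-grounded one goes next):
  1 to go: {7} 1  {8} 1
  2 to go: {6,7} 1  {7,8} 2
  3 to go: {6,7,8} 3
  4 to go: {5,6,7,8} 3
  5 to go: {4,5,6,7,8} 3
  6 to go: {0,4,5,6,7,8} 3  {3,4,5,6,7,8} 3
  7 to go: {0,3,4,5,6,7,8} 6  {2,3,4,5,6,7,8} 3
  if 0:c drops first: 3 orders
  if 1:e drops first: 9 orders
heap linearizations: 12

12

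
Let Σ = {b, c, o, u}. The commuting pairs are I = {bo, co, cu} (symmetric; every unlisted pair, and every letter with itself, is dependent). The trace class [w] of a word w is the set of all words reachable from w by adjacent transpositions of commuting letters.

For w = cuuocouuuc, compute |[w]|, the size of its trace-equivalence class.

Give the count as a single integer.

120

drop 0:c onto floor
drop 1:u onto floor
drop 2:u onto {1:u}
drop 3:o onto {2:u}
drop 4:c onto {0:c}
drop 5:o onto {3:o}
drop 6:u onto {5:o}
drop 7:u onto {6:u}
drop 8:u onto {7:u}
drop 9:c onto {4:c}
ground layer = {0:c, 1:u}
drop-orders for the pieces not yet dropped (sum over which currently-grounded one goes next):
  1 to go: {8} 1  {9} 1
  2 to go: {4,9} 1  {7,8} 1  {8,9} 2
  3 to go: {0,4,9} 1  {4,8,9} 3  {6,7,8} 1  {7,8,9} 3
  4 to go: {0,4,8,9} 4  {4,7,8,9} 6  {5,6,7,8} 1  {6,7,8,9} 4
  5 to go: {0,4,7,8,9} 10  {3,5,6,7,8} 1  {4,6,7,8,9} 10  {5,6,7,8,9} 5
  6 to go: {0,4,6,7,8,9} 20  {2,3,5,6,7,8} 1  {3,5,6,7,8,9} 6  {4,5,6,7,8,9} 15
  7 to go: {0,4,5,6,7,8,9} 35  {1,2,3,5,6,7,8} 1  {2,3,5,6,7,8,9} 7  {3,4,5,6,7,8,9} 21
  8 to go: {0,3,4,5,6,7,8,9} 56  {1,2,3,5,6,7,8,9} 8  {2,3,4,5,6,7,8,9} 28
  if 0:c drops first: 36 orders
  if 1:u drops first: 84 orders
heap linearizations: 120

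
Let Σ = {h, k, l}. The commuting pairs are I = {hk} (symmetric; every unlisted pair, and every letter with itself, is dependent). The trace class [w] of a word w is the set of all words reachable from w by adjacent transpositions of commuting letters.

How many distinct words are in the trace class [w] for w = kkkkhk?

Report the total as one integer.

6

#0=k has no predecessor
#1=k depends on [0:k]
#2=k depends on [1:k]
#3=k depends on [2:k]
#4=h has no predecessor
#5=k depends on [3:k]
sources: [0:k, 4:h]
N(rest) = Σ N(rest − s) over sources s of rest; N(one piece) = 1:
  size 1 → [4]=1  [5]=1
  size 2 → [3,5]=1  [4,5]=2
  size 3 → [2,3,5]=1  [3,4,5]=3
  size 4 → [1,2,3,5]=1  [2,3,4,5]=4
  first=0(k) contributes 5
  first=4(h) contributes 1
|[w]| = 6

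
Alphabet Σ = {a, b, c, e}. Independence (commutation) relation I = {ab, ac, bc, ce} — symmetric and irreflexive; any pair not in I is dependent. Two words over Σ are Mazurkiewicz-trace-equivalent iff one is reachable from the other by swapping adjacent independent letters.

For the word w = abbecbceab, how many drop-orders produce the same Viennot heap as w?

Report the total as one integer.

piece 0:a — minimal
piece 1:b — minimal
piece 2:b rests on {1:b}
piece 3:e rests on {0:a, 2:b}
piece 4:c — minimal
piece 5:b rests on {3:e}
piece 6:c rests on {4:c}
piece 7:e rests on {5:b}
piece 8:a rests on {7:e}
piece 9:b rests on {7:e}
minimal pieces: {0:a, 1:b, 4:c}
ways to finish when only these pieces remain (= sum over removing one remaining piece with nothing left below it):
  1 left: {6}→1  {8}→1  {9}→1
  2 left: {4,6}→1  {6,8}→2  {6,9}→2  {8,9}→2
  3 left: {4,6,8}→3  {4,6,9}→3  {6,8,9}→6  {7,8,9}→2
  4 left: {4,6,8,9}→12  {5,7,8,9}→2  {6,7,8,9}→8
  5 left: {3,5,7,8,9}→2  {4,6,7,8,9}→20  {5,6,7,8,9}→10
  6 left: {0,3,5,7,8,9}→2  {2,3,5,7,8,9}→2  {3,5,6,7,8,9}→12  {4,5,6,7,8,9}→30
  7 left: {0,2,3,5,7,8,9}→4  {0,3,5,6,7,8,9}→14  {1,2,3,5,7,8,9}→2  {2,3,5,6,7,8,9}→14  {3,4,5,6,7,8,9}→42
  8 left: {0,1,2,3,5,7,8,9}→6  {0,2,3,5,6,7,8,9}→32  {0,3,4,5,6,7,8,9}→56  {1,2,3,5,6,7,8,9}→16  {2,3,4,5,6,7,8,9}→56
  placing 0:a first → 72 extensions
  placing 1:b first → 144 extensions
  placing 4:c first → 54 extensions
total linear extensions = 270

270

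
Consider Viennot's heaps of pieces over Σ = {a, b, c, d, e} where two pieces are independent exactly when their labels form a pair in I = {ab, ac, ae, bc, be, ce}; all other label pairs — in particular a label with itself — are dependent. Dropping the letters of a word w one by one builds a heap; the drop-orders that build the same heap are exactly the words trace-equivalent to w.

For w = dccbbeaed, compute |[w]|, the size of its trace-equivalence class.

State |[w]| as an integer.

0(d) covers ∅
1(c) covers 0:d
2(c) covers 1:c
3(b) covers 0:d
4(b) covers 3:b
5(e) covers 0:d
6(a) covers 0:d
7(e) covers 5:e
8(d) covers 2:c, 4:b, 6:a, 7:e
floor of heap: 0:d
completions by unplaced set U, small U first (add the entries for U minus each lowest piece of U):
  |U|=1: {8}:1
  |U|=2: {2,8}:1  {4,8}:1  {6,8}:1  {7,8}:1
  |U|=3: {1,2,8}:1  {2,4,8}:2  {2,6,8}:2  {2,7,8}:2  {3,4,8}:1  {4,6,8}:2  {4,7,8}:2  {5,7,8}:1  {6,7,8}:2
  |U|=4: {1,2,4,8}:3  {1,2,6,8}:3  {1,2,7,8}:3  {2,3,4,8}:3  {2,4,6,8}:6  {2,4,7,8}:6  {2,5,7,8}:3  {2,6,7,8}:6  {3,4,6,8}:3  {3,4,7,8}:3  {4,5,7,8}:3  {4,6,7,8}:6  {5,6,7,8}:3
  |U|=5: {1,2,3,4,8}:6  {1,2,4,6,8}:12  {1,2,4,7,8}:12  {1,2,5,7,8}:6  {1,2,6,7,8}:12  {2,3,4,6,8}:12  {2,3,4,7,8}:12  {2,4,5,7,8}:12  {2,4,6,7,8}:24  {2,5,6,7,8}:12  {3,4,5,7,8}:6  {3,4,6,7,8}:12  {4,5,6,7,8}:12
  |U|=6: {1,2,3,4,6,8}:30  {1,2,3,4,7,8}:30  {1,2,4,5,7,8}:30  {1,2,4,6,7,8}:60  {1,2,5,6,7,8}:30  {2,3,4,5,7,8}:30  {2,3,4,6,7,8}:60  {2,4,5,6,7,8}:60  {3,4,5,6,7,8}:30
  |U|=7: {1,2,3,4,5,7,8}:90  {1,2,3,4,6,7,8}:180  {1,2,4,5,6,7,8}:180  {2,3,4,5,6,7,8}:180
  start at 0(d): 630

630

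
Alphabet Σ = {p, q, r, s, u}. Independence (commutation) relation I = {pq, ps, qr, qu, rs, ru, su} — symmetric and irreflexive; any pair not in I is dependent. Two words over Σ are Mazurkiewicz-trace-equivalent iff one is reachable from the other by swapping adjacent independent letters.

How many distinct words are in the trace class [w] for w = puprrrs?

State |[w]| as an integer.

7

drop 0:p onto floor
drop 1:u onto {0:p}
drop 2:p onto {1:u}
drop 3:r onto {2:p}
drop 4:r onto {3:r}
drop 5:r onto {4:r}
drop 6:s onto floor
ground layer = {0:p, 6:s}
drop-orders for the pieces not yet dropped (sum over which currently-grounded one goes next):
  1 to go: {5} 1  {6} 1
  2 to go: {4,5} 1  {5,6} 2
  3 to go: {3,4,5} 1  {4,5,6} 3
  4 to go: {2,3,4,5} 1  {3,4,5,6} 4
  5 to go: {1,2,3,4,5} 1  {2,3,4,5,6} 5
  if 0:p drops first: 6 orders
  if 6:s drops first: 1 orders
heap linearizations: 7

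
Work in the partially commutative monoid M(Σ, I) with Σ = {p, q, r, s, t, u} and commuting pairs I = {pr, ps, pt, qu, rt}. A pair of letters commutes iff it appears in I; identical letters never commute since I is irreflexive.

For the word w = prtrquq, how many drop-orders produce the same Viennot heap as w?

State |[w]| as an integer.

#0=p has no predecessor
#1=r has no predecessor
#2=t has no predecessor
#3=r depends on [1:r]
#4=q depends on [0:p, 2:t, 3:r]
#5=u depends on [0:p, 2:t, 3:r]
#6=q depends on [4:q]
sources: [0:p, 1:r, 2:t]
N(rest) = Σ N(rest − s) over sources s of rest; N(one piece) = 1:
  size 1 → [5]=1  [6]=1
  size 2 → [4,6]=1  [5,6]=2
  size 3 → [4,5,6]=3
  size 4 → [0,4,5,6]=3  [2,4,5,6]=3  [3,4,5,6]=3
  size 5 → [0,2,4,5,6]=6  [0,3,4,5,6]=6  [1,3,4,5,6]=3  [2,3,4,5,6]=6
  first=0(p) contributes 9
  first=1(r) contributes 18
  first=2(t) contributes 9
|[w]| = 36

36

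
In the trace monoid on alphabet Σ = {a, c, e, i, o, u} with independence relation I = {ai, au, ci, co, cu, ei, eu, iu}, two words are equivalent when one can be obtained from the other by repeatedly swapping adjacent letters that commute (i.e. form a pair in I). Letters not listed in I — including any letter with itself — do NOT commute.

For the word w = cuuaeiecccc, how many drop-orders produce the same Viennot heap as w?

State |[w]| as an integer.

drop 0:c onto floor
drop 1:u onto floor
drop 2:u onto {1:u}
drop 3:a onto {0:c}
drop 4:e onto {3:a}
drop 5:i onto floor
drop 6:e onto {4:e}
drop 7:c onto {6:e}
drop 8:c onto {7:c}
drop 9:c onto {8:c}
drop 10:c onto {9:c}
ground layer = {0:c, 1:u, 5:i}
drop-orders for the pieces not yet dropped (sum over which currently-grounded one goes next):
  1 to go: {2} 1  {5} 1  {10} 1
  2 to go: {1,2} 1  {2,5} 2  {2,10} 2  {5,10} 2  {9,10} 1
  3 to go: {1,2,5} 3  {1,2,10} 3  {2,5,10} 6  {2,9,10} 3  {5,9,10} 3  {8,9,10} 1
  4 to go: {1,2,5,10} 12  {1,2,9,10} 6  {2,5,9,10} 12  {2,8,9,10} 4  {5,8,9,10} 4  {7,8,9,10} 1
  5 to go: {1,2,5,9,10} 30  {1,2,8,9,10} 10  {2,5,8,9,10} 20  {2,7,8,9,10} 5  {5,7,8,9,10} 5  {6,7,8,9,10} 1
  6 to go: {1,2,5,8,9,10} 60  {1,2,7,8,9,10} 15  {2,5,7,8,9,10} 30  {2,6,7,8,9,10} 6  {4,6,7,8,9,10} 1  {5,6,7,8,9,10} 6
  7 to go: {1,2,5,7,8,9,10} 105  {1,2,6,7,8,9,10} 21  {2,4,6,7,8,9,10} 7  {2,5,6,7,8,9,10} 42  {3,4,6,7,8,9,10} 1  {4,5,6,7,8,9,10} 7
  8 to go: {0,3,4,6,7,8,9,10} 1  {1,2,4,6,7,8,9,10} 28  {1,2,5,6,7,8,9,10} 168  {2,3,4,6,7,8,9,10} 8  {2,4,5,6,7,8,9,10} 56  {3,4,5,6,7,8,9,10} 8
  9 to go: {0,2,3,4,6,7,8,9,10} 9  {0,3,4,5,6,7,8,9,10} 9  {1,2,3,4,6,7,8,9,10} 36  {1,2,4,5,6,7,8,9,10} 252  {2,3,4,5,6,7,8,9,10} 72
  if 0:c drops first: 360 orders
  if 1:u drops first: 90 orders
  if 5:i drops first: 45 orders
heap linearizations: 495

495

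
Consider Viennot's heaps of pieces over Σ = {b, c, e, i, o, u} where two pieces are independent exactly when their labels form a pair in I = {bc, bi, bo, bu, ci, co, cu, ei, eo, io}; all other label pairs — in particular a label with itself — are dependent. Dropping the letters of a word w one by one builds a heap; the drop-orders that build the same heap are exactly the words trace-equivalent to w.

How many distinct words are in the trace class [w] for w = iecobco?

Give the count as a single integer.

315

piece 0:i — minimal
piece 1:e — minimal
piece 2:c rests on {1:e}
piece 3:o — minimal
piece 4:b rests on {1:e}
piece 5:c rests on {2:c}
piece 6:o rests on {3:o}
minimal pieces: {0:i, 1:e, 3:o}
ways to finish when only these pieces remain (= sum over removing one remaining piece with nothing left below it):
  1 left: {0}→1  {4}→1  {5}→1  {6}→1
  2 left: {0,4}→2  {0,5}→2  {0,6}→2  {2,5}→1  {3,6}→1  {4,5}→2  {4,6}→2  {5,6}→2
  3 left: {0,2,5}→3  {0,3,6}→3  {0,4,5}→6  {0,4,6}→6  {0,5,6}→6  {2,4,5}→3  {2,5,6}→3  {3,4,6}→3  {3,5,6}→3  {4,5,6}→6
  4 left: {0,2,4,5}→12  {0,2,5,6}→12  {0,3,4,6}→12  {0,3,5,6}→12  {0,4,5,6}→24  {1,2,4,5}→3  {2,3,5,6}→6  {2,4,5,6}→12  {3,4,5,6}→12
  5 left: {0,1,2,4,5}→15  {0,2,3,5,6}→30  {0,2,4,5,6}→60  {0,3,4,5,6}→60  {1,2,4,5,6}→15  {2,3,4,5,6}→30
  placing 0:i first → 45 extensions
  placing 1:e first → 180 extensions
  placing 3:o first → 90 extensions
total linear extensions = 315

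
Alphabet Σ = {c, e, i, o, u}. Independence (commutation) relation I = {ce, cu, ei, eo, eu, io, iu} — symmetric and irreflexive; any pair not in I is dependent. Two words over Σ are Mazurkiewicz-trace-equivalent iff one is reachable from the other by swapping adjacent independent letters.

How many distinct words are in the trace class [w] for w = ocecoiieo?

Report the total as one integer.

piece 0:o — minimal
piece 1:c rests on {0:o}
piece 2:e — minimal
piece 3:c rests on {1:c}
piece 4:o rests on {3:c}
piece 5:i rests on {3:c}
piece 6:i rests on {5:i}
piece 7:e rests on {2:e}
piece 8:o rests on {4:o}
minimal pieces: {0:o, 2:e}
ways to finish when only these pieces remain (= sum over removing one remaining piece with nothing left below it):
  1 left: {6}→1  {7}→1  {8}→1
  2 left: {2,7}→1  {4,8}→1  {5,6}→1  {6,7}→2  {6,8}→2  {7,8}→2
  3 left: {2,6,7}→3  {2,7,8}→3  {4,6,8}→3  {4,7,8}→3  {5,6,7}→3  {5,6,8}→3  {6,7,8}→6
  4 left: {2,4,7,8}→6  {2,5,6,7}→6  {2,6,7,8}→12  {4,5,6,8}→6  {4,6,7,8}→12  {5,6,7,8}→12
  5 left: {2,4,6,7,8}→30  {2,5,6,7,8}→30  {3,4,5,6,8}→6  {4,5,6,7,8}→30
  6 left: {1,3,4,5,6,8}→6  {2,4,5,6,7,8}→90  {3,4,5,6,7,8}→36
  7 left: {0,1,3,4,5,6,8}→6  {1,3,4,5,6,7,8}→42  {2,3,4,5,6,7,8}→126
  placing 0:o first → 168 extensions
  placing 2:e first → 48 extensions
total linear extensions = 216

216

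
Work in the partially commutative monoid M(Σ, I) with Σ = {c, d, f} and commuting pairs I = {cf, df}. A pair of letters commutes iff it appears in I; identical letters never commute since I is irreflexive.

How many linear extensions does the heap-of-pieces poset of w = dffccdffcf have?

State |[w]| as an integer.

252

#0=d has no predecessor
#1=f has no predecessor
#2=f depends on [1:f]
#3=c depends on [0:d]
#4=c depends on [3:c]
#5=d depends on [4:c]
#6=f depends on [2:f]
#7=f depends on [6:f]
#8=c depends on [5:d]
#9=f depends on [7:f]
sources: [0:d, 1:f]
N(rest) = Σ N(rest − s) over sources s of rest; N(one piece) = 1:
  size 1 → [8]=1  [9]=1
  size 2 → [5,8]=1  [7,9]=1  [8,9]=2
  size 3 → [4,5,8]=1  [5,8,9]=3  [6,7,9]=1  [7,8,9]=3
  size 4 → [2,6,7,9]=1  [3,4,5,8]=1  [4,5,8,9]=4  [5,7,8,9]=6  [6,7,8,9]=4
  size 5 → [0,3,4,5,8]=1  [1,2,6,7,9]=1  [2,6,7,8,9]=5  [3,4,5,8,9]=5  [4,5,7,8,9]=10  [5,6,7,8,9]=10
  size 6 → [0,3,4,5,8,9]=6  [1,2,6,7,8,9]=6  [2,5,6,7,8,9]=15  [3,4,5,7,8,9]=15  [4,5,6,7,8,9]=20
  size 7 → [0,3,4,5,7,8,9]=21  [1,2,5,6,7,8,9]=21  [2,4,5,6,7,8,9]=35  [3,4,5,6,7,8,9]=35
  size 8 → [0,3,4,5,6,7,8,9]=56  [1,2,4,5,6,7,8,9]=56  [2,3,4,5,6,7,8,9]=70
  first=0(d) contributes 126
  first=1(f) contributes 126
|[w]| = 252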